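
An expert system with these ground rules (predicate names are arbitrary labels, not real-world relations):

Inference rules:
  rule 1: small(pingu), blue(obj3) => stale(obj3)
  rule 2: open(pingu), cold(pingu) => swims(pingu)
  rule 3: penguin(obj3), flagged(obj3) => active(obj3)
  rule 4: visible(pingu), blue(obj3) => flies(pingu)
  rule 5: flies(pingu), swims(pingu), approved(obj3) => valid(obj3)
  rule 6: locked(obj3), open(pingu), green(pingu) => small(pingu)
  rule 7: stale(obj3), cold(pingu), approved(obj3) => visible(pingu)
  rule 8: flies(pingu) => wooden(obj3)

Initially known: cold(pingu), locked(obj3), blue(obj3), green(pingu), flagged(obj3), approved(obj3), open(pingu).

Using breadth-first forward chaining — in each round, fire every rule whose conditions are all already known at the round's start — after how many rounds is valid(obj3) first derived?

[1] rule 2 [open(pingu), cold(pingu) => swims(pingu)]; rule 6 [locked(obj3), open(pingu), green(pingu) => small(pingu)]. ⇒ new: swims(pingu), small(pingu).
[2] rule 1 [small(pingu), blue(obj3) => stale(obj3)]. ⇒ new: stale(obj3).
[3] rule 7 [stale(obj3), cold(pingu), approved(obj3) => visible(pingu)]. ⇒ new: visible(pingu).
[4] rule 4 [visible(pingu), blue(obj3) => flies(pingu)]. ⇒ new: flies(pingu).
[5] rule 5 [flies(pingu), swims(pingu), approved(obj3) => valid(obj3)]; rule 8 [flies(pingu) => wooden(obj3)]. ⇒ new: valid(obj3), wooden(obj3).
valid(obj3) first appears in round 5.

5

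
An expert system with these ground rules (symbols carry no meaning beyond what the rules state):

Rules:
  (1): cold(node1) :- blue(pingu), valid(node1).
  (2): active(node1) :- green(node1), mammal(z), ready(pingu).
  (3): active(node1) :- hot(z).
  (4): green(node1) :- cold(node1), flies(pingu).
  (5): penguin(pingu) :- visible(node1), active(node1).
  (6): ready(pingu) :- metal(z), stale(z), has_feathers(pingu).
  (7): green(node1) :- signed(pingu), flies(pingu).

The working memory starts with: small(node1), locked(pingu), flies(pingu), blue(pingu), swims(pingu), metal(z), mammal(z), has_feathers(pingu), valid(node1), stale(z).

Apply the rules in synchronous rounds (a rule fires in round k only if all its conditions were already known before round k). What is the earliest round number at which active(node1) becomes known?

3

[1] (1) [cold(node1) :- blue(pingu), valid(node1).]; (6) [ready(pingu) :- metal(z), stale(z), has_feathers(pingu).]. ⇒ new: cold(node1), ready(pingu).
[2] (4) [green(node1) :- cold(node1), flies(pingu).]. ⇒ new: green(node1).
[3] (2) [active(node1) :- green(node1), mammal(z), ready(pingu).]. ⇒ new: active(node1).
active(node1) first appears in round 3.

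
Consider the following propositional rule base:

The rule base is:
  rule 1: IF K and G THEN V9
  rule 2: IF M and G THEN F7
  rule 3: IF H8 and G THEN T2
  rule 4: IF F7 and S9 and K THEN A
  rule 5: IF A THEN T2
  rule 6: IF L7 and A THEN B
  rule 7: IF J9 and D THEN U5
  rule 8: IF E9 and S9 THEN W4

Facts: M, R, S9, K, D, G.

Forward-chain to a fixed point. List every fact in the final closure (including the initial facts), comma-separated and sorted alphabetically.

A, D, F7, G, K, M, R, S9, T2, V9

[1] rule 1 [IF K and G THEN V9]; rule 2 [IF M and G THEN F7]. ⇒ new: V9, F7.
[2] rule 4 [IF F7 and S9 and K THEN A]. ⇒ new: A.
[3] rule 5 [IF A THEN T2]. ⇒ new: T2.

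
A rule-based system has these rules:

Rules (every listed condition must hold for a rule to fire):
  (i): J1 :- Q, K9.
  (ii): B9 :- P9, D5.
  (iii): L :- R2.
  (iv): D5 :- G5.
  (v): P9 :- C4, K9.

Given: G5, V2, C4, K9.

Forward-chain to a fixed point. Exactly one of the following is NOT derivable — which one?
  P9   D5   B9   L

Round 1: (iv) [D5 :- G5.]; (v) [P9 :- C4, K9.]. New: D5, P9.
Round 2: (ii) [B9 :- P9, D5.]. New: B9.
Derived: D5 (round 1), B9 (round 2), P9 (round 1). L never appears in any round.

L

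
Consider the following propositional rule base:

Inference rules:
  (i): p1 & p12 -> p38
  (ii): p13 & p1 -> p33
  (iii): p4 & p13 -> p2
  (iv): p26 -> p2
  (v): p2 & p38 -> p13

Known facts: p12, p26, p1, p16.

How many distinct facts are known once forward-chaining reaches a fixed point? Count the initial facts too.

[1] (i) [p1 & p12 -> p38]; (iv) [p26 -> p2]. ⇒ new: p38, p2.
[2] (v) [p2 & p38 -> p13]. ⇒ new: p13.
[3] (ii) [p13 & p1 -> p33]. ⇒ new: p33.
Closure: {p1, p12, p13, p16, p2, p26, p33, p38} — 8 facts.

8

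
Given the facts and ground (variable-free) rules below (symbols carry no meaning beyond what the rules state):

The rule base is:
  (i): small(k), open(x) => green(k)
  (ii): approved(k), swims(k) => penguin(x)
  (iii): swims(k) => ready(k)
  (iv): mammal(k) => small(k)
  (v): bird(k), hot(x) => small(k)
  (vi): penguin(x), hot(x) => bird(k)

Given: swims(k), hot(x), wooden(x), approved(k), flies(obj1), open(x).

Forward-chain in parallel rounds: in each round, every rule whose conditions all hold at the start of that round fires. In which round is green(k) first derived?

Round 1: (ii) [approved(k), swims(k) => penguin(x)]; (iii) [swims(k) => ready(k)]. New: penguin(x), ready(k).
Round 2: (vi) [penguin(x), hot(x) => bird(k)]. New: bird(k).
Round 3: (v) [bird(k), hot(x) => small(k)]. New: small(k).
Round 4: (i) [small(k), open(x) => green(k)]. New: green(k).
green(k) first appears in round 4.

4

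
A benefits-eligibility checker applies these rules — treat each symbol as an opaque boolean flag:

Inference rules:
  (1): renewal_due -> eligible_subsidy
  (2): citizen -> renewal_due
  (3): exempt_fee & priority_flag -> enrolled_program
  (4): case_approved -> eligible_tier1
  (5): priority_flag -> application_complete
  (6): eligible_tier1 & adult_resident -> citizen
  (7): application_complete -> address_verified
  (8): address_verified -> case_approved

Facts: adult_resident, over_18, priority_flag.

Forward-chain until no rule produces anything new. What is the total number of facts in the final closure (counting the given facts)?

Round 1: (5) [priority_flag -> application_complete]. New: application_complete.
Round 2: (7) [application_complete -> address_verified]. New: address_verified.
Round 3: (8) [address_verified -> case_approved]. New: case_approved.
Round 4: (4) [case_approved -> eligible_tier1]. New: eligible_tier1.
Round 5: (6) [eligible_tier1 & adult_resident -> citizen]. New: citizen.
Round 6: (2) [citizen -> renewal_due]. New: renewal_due.
Round 7: (1) [renewal_due -> eligible_subsidy]. New: eligible_subsidy.
Closure: {address_verified, adult_resident, application_complete, case_approved, citizen, eligible_subsidy, eligible_tier1, over_18, priority_flag, renewal_due} — 10 facts.

10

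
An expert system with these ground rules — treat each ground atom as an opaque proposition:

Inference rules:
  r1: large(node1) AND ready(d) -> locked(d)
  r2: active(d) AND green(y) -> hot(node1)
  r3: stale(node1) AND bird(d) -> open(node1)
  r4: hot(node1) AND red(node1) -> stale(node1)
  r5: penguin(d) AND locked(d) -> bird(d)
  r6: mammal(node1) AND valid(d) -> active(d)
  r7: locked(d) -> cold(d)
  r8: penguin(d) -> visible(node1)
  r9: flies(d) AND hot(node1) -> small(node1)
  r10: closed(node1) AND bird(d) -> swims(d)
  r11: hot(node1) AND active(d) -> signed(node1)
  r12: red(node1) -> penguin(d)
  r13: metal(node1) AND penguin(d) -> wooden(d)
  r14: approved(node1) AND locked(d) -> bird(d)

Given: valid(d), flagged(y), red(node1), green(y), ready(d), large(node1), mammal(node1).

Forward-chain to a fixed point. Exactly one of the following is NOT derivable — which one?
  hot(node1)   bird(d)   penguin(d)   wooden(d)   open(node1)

wooden(d)

Round 1 — r1, r6, r12, derive locked(d), active(d), penguin(d).
Round 2 — r2, r5, r7, r8, derive hot(node1), bird(d), cold(d), visible(node1).
Round 3 — r4, r11, derive stale(node1), signed(node1).
Round 4 — r3, derive open(node1).
Derived: open(node1) (round 4), penguin(d) (round 1), bird(d) (round 2), hot(node1) (round 2). wooden(d) never appears in any round.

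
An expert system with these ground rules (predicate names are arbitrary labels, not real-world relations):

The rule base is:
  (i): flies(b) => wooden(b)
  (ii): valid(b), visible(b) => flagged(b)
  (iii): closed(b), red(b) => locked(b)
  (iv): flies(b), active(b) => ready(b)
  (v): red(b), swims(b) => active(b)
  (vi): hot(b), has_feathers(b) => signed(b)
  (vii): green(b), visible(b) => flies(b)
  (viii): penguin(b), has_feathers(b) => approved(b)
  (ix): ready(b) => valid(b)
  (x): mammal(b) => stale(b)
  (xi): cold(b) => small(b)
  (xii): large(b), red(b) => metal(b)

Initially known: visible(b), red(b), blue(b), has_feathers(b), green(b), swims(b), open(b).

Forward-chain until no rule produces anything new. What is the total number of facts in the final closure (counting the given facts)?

Round 1 — (v), (vii), derive active(b), flies(b).
Round 2 — (i), (iv), derive wooden(b), ready(b).
Round 3 — (ix), derive valid(b).
Round 4 — (ii), derive flagged(b).
Closure: {active(b), blue(b), flagged(b), flies(b), green(b), has_feathers(b), open(b), ready(b), red(b), swims(b), valid(b), visible(b), wooden(b)} — 13 facts.

13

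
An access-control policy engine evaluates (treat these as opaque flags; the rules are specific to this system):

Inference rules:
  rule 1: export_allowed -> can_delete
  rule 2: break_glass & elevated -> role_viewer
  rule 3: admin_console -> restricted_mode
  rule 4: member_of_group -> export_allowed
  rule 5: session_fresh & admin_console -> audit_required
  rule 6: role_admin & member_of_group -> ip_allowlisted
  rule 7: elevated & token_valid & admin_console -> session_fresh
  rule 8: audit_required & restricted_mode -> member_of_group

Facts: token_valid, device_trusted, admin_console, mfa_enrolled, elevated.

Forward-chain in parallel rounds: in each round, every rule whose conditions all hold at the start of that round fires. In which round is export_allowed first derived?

4

Round 1 fires rule 3, rule 7, giving restricted_mode, session_fresh.
Round 2 fires rule 5, giving audit_required.
Round 3 fires rule 8, giving member_of_group.
Round 4 fires rule 4, giving export_allowed.
export_allowed first appears in round 4.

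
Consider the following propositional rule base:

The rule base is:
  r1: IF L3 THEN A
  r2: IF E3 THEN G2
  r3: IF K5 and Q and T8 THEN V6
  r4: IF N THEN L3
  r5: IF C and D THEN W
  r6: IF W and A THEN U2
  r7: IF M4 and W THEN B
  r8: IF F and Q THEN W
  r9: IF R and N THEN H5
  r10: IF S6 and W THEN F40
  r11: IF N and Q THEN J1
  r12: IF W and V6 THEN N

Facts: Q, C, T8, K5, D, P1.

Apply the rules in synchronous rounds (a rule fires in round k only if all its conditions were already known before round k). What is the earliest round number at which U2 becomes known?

5

[1] r3 [IF K5 and Q and T8 THEN V6]; r5 [IF C and D THEN W]. ⇒ new: V6, W.
[2] r12 [IF W and V6 THEN N]. ⇒ new: N.
[3] r4 [IF N THEN L3]; r11 [IF N and Q THEN J1]. ⇒ new: L3, J1.
[4] r1 [IF L3 THEN A]. ⇒ new: A.
[5] r6 [IF W and A THEN U2]. ⇒ new: U2.
U2 first appears in round 5.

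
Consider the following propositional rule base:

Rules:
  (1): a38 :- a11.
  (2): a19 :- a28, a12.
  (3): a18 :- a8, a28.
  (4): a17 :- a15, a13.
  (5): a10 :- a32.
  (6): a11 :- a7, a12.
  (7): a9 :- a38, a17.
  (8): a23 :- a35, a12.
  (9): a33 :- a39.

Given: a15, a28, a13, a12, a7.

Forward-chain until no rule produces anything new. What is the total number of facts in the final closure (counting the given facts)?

10

Round 1: (2) [a19 :- a28, a12.]; (4) [a17 :- a15, a13.]; (6) [a11 :- a7, a12.]. New: a19, a17, a11.
Round 2: (1) [a38 :- a11.]. New: a38.
Round 3: (7) [a9 :- a38, a17.]. New: a9.
Closure: {a11, a12, a13, a15, a17, a19, a28, a38, a7, a9} — 10 facts.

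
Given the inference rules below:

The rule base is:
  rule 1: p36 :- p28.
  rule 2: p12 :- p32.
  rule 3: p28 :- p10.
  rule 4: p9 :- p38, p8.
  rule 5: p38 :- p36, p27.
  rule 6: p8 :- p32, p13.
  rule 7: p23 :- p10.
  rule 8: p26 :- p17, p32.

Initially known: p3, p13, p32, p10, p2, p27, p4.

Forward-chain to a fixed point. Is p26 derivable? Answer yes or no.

Round 1: rule 2 [p12 :- p32.]; rule 3 [p28 :- p10.]; rule 6 [p8 :- p32, p13.]; rule 7 [p23 :- p10.]. Adds p12, p28, p8, p23.
Round 2: rule 1 [p36 :- p28.]. Adds p36.
Round 3: rule 5 [p38 :- p36, p27.]. Adds p38.
Round 4: rule 4 [p9 :- p38, p8.]. Adds p9.
Fixed point reached. p26 is concluded only by rule 8; rule 8 needs p17 (never derived).

no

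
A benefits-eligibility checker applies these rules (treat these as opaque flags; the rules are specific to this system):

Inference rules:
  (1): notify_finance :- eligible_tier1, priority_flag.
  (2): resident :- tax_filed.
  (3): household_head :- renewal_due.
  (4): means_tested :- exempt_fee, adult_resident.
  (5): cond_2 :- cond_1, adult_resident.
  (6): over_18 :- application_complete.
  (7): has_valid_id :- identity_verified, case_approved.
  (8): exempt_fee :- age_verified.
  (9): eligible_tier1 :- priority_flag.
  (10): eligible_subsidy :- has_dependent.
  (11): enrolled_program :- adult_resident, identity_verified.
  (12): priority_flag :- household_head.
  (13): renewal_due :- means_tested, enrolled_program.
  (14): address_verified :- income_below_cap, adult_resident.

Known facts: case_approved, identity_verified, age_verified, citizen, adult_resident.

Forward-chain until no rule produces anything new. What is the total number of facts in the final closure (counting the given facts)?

14

[1] (7) [has_valid_id :- identity_verified, case_approved.]; (8) [exempt_fee :- age_verified.]; (11) [enrolled_program :- adult_resident, identity_verified.]. ⇒ new: has_valid_id, exempt_fee, enrolled_program.
[2] (4) [means_tested :- exempt_fee, adult_resident.]. ⇒ new: means_tested.
[3] (13) [renewal_due :- means_tested, enrolled_program.]. ⇒ new: renewal_due.
[4] (3) [household_head :- renewal_due.]. ⇒ new: household_head.
[5] (12) [priority_flag :- household_head.]. ⇒ new: priority_flag.
[6] (9) [eligible_tier1 :- priority_flag.]. ⇒ new: eligible_tier1.
[7] (1) [notify_finance :- eligible_tier1, priority_flag.]. ⇒ new: notify_finance.
Closure: {adult_resident, age_verified, case_approved, citizen, eligible_tier1, enrolled_program, exempt_fee, has_valid_id, household_head, identity_verified, means_tested, notify_finance, priority_flag, renewal_due} — 14 facts.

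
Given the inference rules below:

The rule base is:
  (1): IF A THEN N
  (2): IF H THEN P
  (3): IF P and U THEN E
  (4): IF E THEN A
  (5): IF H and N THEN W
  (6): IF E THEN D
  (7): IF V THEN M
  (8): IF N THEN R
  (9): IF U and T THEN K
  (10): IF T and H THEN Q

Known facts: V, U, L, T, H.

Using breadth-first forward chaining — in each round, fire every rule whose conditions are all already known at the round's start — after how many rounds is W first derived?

Round 1 fires (2), (7), (9), (10), giving P, M, K, Q.
Round 2 fires (3), giving E.
Round 3 fires (4), (6), giving A, D.
Round 4 fires (1), giving N.
Round 5 fires (5), (8), giving W, R.
W first appears in round 5.

5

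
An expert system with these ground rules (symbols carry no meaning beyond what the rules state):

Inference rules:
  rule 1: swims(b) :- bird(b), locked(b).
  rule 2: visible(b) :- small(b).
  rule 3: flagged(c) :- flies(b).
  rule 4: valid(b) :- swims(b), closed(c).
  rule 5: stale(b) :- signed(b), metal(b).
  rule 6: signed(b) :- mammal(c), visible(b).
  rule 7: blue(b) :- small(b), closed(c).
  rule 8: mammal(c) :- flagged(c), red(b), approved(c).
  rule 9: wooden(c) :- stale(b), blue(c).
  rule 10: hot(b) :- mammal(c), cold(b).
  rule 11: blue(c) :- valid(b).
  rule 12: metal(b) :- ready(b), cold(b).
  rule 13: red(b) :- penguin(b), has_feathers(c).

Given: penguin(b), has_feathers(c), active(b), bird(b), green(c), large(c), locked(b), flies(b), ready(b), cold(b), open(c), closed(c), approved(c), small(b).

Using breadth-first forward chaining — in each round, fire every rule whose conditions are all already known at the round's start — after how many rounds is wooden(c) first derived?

5

Round 1 fires rule 1, rule 2, rule 3, rule 7, rule 12, rule 13, giving swims(b), visible(b), flagged(c), blue(b), metal(b), red(b).
Round 2 fires rule 4, rule 8, giving valid(b), mammal(c).
Round 3 fires rule 6, rule 10, rule 11, giving signed(b), hot(b), blue(c).
Round 4 fires rule 5, giving stale(b).
Round 5 fires rule 9, giving wooden(c).
wooden(c) first appears in round 5.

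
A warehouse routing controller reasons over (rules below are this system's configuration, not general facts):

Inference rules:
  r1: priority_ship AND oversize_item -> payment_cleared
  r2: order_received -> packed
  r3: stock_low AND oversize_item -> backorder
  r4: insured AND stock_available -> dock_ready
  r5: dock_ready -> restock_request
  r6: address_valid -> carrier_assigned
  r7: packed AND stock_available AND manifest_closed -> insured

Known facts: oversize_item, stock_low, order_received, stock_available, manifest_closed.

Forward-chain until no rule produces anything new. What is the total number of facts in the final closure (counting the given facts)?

Round 1 — r2, r3, derive packed, backorder.
Round 2 — r7, derive insured.
Round 3 — r4, derive dock_ready.
Round 4 — r5, derive restock_request.
Closure: {backorder, dock_ready, insured, manifest_closed, order_received, oversize_item, packed, restock_request, stock_available, stock_low} — 10 facts.

10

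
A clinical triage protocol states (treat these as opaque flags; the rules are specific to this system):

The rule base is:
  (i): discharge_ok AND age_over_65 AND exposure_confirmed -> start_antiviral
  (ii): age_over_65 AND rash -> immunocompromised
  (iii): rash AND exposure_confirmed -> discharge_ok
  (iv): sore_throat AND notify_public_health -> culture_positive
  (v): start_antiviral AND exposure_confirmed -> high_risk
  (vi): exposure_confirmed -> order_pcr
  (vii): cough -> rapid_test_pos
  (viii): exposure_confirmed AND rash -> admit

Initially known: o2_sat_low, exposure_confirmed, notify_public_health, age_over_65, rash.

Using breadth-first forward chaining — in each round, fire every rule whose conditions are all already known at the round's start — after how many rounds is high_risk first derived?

3

Round 1 — (ii), (iii), (vi), (viii), derive immunocompromised, discharge_ok, order_pcr, admit.
Round 2 — (i), derive start_antiviral.
Round 3 — (v), derive high_risk.
high_risk first appears in round 3.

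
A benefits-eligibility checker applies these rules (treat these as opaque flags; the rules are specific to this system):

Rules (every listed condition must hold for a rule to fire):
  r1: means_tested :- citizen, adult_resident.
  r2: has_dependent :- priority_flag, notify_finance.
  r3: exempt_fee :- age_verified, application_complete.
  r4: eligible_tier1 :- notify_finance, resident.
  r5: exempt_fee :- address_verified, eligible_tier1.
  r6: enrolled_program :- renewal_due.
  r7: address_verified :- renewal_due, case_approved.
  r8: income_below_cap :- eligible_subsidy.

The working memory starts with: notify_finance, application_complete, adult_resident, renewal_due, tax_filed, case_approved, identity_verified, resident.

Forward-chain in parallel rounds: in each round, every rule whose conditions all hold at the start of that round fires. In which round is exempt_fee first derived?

Round 1: r4 [eligible_tier1 :- notify_finance, resident.]; r6 [enrolled_program :- renewal_due.]; r7 [address_verified :- renewal_due, case_approved.]. New: eligible_tier1, enrolled_program, address_verified.
Round 2: r5 [exempt_fee :- address_verified, eligible_tier1.]. New: exempt_fee.
exempt_fee first appears in round 2.

2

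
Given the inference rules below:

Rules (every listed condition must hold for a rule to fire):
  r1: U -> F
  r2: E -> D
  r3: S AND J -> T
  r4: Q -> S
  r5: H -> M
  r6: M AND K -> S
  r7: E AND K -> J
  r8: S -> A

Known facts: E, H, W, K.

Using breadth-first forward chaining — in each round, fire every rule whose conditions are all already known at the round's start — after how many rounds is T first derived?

[1] r2 [E -> D]; r5 [H -> M]; r7 [E AND K -> J]. ⇒ new: D, M, J.
[2] r6 [M AND K -> S]. ⇒ new: S.
[3] r3 [S AND J -> T]; r8 [S -> A]. ⇒ new: T, A.
T first appears in round 3.

3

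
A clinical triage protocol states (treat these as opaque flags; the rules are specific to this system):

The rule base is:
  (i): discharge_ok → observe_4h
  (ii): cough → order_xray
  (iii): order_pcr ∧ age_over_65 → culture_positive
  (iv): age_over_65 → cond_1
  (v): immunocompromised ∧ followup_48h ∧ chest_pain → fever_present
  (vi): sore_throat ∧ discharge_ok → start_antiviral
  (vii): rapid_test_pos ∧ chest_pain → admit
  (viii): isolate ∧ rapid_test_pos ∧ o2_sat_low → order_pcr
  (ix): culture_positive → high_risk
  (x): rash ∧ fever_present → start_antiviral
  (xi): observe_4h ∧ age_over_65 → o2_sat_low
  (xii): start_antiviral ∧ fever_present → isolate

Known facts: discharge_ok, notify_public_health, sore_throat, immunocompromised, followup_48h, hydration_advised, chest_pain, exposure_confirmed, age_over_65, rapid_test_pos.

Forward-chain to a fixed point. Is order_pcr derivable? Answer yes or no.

yes

Round 1: (i) [discharge_ok → observe_4h]; (iv) [age_over_65 → cond_1]; (v) [immunocompromised ∧ followup_48h ∧ chest_pain → fever_present]; (vi) [sore_throat ∧ discharge_ok → start_antiviral]; (vii) [rapid_test_pos ∧ chest_pain → admit]. New: observe_4h, cond_1, fever_present, start_antiviral, admit.
Round 2: (xi) [observe_4h ∧ age_over_65 → o2_sat_low]; (xii) [start_antiviral ∧ fever_present → isolate]. New: o2_sat_low, isolate.
Round 3: (viii) [isolate ∧ rapid_test_pos ∧ o2_sat_low → order_pcr]. New: order_pcr.
Round 4: (iii) [order_pcr ∧ age_over_65 → culture_positive]. New: culture_positive.
Round 5: (ix) [culture_positive → high_risk]. New: high_risk.
order_pcr appears in round 3, so it is derivable.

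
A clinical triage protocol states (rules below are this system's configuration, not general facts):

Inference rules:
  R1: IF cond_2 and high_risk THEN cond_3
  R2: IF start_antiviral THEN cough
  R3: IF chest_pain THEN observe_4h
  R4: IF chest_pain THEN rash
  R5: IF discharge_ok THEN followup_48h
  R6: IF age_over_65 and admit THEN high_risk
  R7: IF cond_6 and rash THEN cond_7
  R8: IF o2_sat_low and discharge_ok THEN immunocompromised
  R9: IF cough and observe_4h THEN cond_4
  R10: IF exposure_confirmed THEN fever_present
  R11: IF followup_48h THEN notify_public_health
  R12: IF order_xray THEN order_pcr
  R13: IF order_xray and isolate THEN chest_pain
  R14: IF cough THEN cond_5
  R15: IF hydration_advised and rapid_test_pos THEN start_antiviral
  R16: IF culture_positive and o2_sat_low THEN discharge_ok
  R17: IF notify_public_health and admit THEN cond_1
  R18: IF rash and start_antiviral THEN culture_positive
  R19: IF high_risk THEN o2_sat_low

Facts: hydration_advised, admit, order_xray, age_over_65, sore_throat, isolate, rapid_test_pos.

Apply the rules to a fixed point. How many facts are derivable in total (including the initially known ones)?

23

Round 1 — R6, R12, R13, R15, derive high_risk, order_pcr, chest_pain, start_antiviral.
Round 2 — R2, R3, R4, R19, derive cough, observe_4h, rash, o2_sat_low.
Round 3 — R9, R14, R18, derive cond_4, cond_5, culture_positive.
Round 4 — R16, derive discharge_ok.
Round 5 — R5, R8, derive followup_48h, immunocompromised.
Round 6 — R11, derive notify_public_health.
Round 7 — R17, derive cond_1.
Closure: {admit, age_over_65, chest_pain, cond_1, cond_4, cond_5, cough, culture_positive, discharge_ok, followup_48h, high_risk, hydration_advised, immunocompromised, isolate, notify_public_health, o2_sat_low, observe_4h, order_pcr, order_xray, rapid_test_pos, rash, sore_throat, start_antiviral} — 23 facts.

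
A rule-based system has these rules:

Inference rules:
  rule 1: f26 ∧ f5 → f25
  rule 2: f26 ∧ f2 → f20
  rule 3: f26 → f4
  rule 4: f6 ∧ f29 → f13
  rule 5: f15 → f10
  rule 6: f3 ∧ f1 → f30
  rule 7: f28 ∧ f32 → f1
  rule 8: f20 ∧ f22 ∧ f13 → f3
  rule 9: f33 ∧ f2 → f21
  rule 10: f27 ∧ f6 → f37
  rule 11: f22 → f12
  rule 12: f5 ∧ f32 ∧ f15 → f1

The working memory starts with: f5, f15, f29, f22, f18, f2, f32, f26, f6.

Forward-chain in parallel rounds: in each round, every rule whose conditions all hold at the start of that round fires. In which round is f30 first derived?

Round 1: rule 1 [f26 ∧ f5 → f25]; rule 2 [f26 ∧ f2 → f20]; rule 3 [f26 → f4]; rule 4 [f6 ∧ f29 → f13]; rule 5 [f15 → f10]; rule 11 [f22 → f12]; rule 12 [f5 ∧ f32 ∧ f15 → f1]. Adds f25, f20, f4, f13, f10, f12, f1.
Round 2: rule 8 [f20 ∧ f22 ∧ f13 → f3]. Adds f3.
Round 3: rule 6 [f3 ∧ f1 → f30]. Adds f30.
f30 first appears in round 3.

3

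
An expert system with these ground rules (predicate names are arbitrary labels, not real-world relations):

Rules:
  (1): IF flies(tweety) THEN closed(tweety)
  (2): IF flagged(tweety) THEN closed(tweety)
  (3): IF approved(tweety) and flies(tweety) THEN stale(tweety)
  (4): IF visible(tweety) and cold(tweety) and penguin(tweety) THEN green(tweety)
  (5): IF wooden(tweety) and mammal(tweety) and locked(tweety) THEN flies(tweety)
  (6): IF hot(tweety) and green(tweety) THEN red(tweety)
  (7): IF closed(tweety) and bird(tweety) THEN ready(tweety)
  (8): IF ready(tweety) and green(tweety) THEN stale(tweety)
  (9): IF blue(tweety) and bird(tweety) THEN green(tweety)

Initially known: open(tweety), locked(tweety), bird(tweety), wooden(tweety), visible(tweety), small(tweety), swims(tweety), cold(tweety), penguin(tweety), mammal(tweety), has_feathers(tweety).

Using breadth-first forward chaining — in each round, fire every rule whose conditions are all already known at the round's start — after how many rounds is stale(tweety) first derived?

Round 1 — (4), (5), derive green(tweety), flies(tweety).
Round 2 — (1), derive closed(tweety).
Round 3 — (7), derive ready(tweety).
Round 4 — (8), derive stale(tweety).
stale(tweety) first appears in round 4.

4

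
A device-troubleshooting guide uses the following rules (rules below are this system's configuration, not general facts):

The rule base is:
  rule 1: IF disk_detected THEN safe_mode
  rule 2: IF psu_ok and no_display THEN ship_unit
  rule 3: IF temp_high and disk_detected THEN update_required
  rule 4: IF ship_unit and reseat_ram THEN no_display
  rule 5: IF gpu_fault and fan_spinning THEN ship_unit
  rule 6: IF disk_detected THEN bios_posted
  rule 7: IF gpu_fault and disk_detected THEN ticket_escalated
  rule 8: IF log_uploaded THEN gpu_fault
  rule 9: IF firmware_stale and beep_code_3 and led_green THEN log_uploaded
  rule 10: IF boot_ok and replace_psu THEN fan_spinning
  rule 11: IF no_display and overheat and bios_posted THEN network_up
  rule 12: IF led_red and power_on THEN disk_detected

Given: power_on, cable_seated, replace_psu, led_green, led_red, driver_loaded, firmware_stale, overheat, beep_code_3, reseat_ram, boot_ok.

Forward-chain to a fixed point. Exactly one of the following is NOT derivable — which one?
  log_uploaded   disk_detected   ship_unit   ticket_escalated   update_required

update_required

Round 1 — rule 9, rule 10, rule 12, derive log_uploaded, fan_spinning, disk_detected.
Round 2 — rule 1, rule 6, rule 8, derive safe_mode, bios_posted, gpu_fault.
Round 3 — rule 5, rule 7, derive ship_unit, ticket_escalated.
Round 4 — rule 4, derive no_display.
Round 5 — rule 11, derive network_up.
Derived: disk_detected (round 1), ticket_escalated (round 3), ship_unit (round 3), log_uploaded (round 1). update_required never appears in any round.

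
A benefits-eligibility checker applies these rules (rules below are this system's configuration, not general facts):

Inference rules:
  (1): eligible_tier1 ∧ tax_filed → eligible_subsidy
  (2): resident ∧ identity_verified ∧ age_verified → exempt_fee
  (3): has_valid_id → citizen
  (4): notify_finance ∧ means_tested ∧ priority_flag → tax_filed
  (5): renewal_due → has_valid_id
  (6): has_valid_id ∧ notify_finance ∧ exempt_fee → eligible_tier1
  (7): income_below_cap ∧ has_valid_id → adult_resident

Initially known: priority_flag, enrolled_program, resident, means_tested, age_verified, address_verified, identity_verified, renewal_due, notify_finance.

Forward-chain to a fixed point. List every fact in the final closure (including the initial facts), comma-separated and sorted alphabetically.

address_verified, age_verified, citizen, eligible_subsidy, eligible_tier1, enrolled_program, exempt_fee, has_valid_id, identity_verified, means_tested, notify_finance, priority_flag, renewal_due, resident, tax_filed

Round 1: (2) [resident ∧ identity_verified ∧ age_verified → exempt_fee]; (4) [notify_finance ∧ means_tested ∧ priority_flag → tax_filed]; (5) [renewal_due → has_valid_id]. New: exempt_fee, tax_filed, has_valid_id.
Round 2: (3) [has_valid_id → citizen]; (6) [has_valid_id ∧ notify_finance ∧ exempt_fee → eligible_tier1]. New: citizen, eligible_tier1.
Round 3: (1) [eligible_tier1 ∧ tax_filed → eligible_subsidy]. New: eligible_subsidy.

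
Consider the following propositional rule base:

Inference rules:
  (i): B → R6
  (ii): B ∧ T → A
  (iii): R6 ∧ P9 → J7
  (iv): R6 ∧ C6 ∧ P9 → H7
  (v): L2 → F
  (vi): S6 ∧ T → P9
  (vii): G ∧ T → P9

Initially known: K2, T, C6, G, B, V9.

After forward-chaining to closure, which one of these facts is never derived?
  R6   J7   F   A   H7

Round 1 fires (i), (ii), (vii), giving R6, A, P9.
Round 2 fires (iii), (iv), giving J7, H7.
Derived: A (round 1), J7 (round 2), H7 (round 2), R6 (round 1). F never appears in any round.

F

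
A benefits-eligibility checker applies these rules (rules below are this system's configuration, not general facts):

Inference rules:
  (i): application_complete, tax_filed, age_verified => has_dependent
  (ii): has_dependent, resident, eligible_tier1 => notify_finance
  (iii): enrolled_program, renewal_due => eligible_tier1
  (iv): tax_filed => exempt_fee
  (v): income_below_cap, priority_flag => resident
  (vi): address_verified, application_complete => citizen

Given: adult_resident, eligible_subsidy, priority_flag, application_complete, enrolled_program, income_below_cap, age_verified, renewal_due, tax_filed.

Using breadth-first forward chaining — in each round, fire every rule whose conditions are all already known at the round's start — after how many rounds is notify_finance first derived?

[1] (i) [application_complete, tax_filed, age_verified => has_dependent]; (iii) [enrolled_program, renewal_due => eligible_tier1]; (iv) [tax_filed => exempt_fee]; (v) [income_below_cap, priority_flag => resident]. ⇒ new: has_dependent, eligible_tier1, exempt_fee, resident.
[2] (ii) [has_dependent, resident, eligible_tier1 => notify_finance]. ⇒ new: notify_finance.
notify_finance first appears in round 2.

2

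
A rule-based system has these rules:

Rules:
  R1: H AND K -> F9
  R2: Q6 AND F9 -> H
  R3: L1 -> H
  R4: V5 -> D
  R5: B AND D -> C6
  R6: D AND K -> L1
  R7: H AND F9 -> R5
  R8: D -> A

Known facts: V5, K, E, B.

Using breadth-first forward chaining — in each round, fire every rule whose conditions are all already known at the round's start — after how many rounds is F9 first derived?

[1] R4 [V5 -> D]. ⇒ new: D.
[2] R5 [B AND D -> C6]; R6 [D AND K -> L1]; R8 [D -> A]. ⇒ new: C6, L1, A.
[3] R3 [L1 -> H]. ⇒ new: H.
[4] R1 [H AND K -> F9]. ⇒ new: F9.
F9 first appears in round 4.

4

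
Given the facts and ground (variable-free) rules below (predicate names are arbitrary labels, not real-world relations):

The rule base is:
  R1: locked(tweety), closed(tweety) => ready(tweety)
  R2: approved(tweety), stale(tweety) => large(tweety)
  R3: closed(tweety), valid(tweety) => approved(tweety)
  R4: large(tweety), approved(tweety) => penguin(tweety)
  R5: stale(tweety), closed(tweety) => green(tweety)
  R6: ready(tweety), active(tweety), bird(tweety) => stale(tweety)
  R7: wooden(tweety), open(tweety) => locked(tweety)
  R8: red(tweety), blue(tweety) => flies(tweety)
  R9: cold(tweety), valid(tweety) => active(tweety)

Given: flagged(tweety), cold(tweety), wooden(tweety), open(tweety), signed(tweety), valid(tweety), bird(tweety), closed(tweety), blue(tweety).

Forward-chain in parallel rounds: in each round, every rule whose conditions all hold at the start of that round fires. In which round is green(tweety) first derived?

4

Round 1: R3 [closed(tweety), valid(tweety) => approved(tweety)]; R7 [wooden(tweety), open(tweety) => locked(tweety)]; R9 [cold(tweety), valid(tweety) => active(tweety)]. New: approved(tweety), locked(tweety), active(tweety).
Round 2: R1 [locked(tweety), closed(tweety) => ready(tweety)]. New: ready(tweety).
Round 3: R6 [ready(tweety), active(tweety), bird(tweety) => stale(tweety)]. New: stale(tweety).
Round 4: R2 [approved(tweety), stale(tweety) => large(tweety)]; R5 [stale(tweety), closed(tweety) => green(tweety)]. New: large(tweety), green(tweety).
green(tweety) first appears in round 4.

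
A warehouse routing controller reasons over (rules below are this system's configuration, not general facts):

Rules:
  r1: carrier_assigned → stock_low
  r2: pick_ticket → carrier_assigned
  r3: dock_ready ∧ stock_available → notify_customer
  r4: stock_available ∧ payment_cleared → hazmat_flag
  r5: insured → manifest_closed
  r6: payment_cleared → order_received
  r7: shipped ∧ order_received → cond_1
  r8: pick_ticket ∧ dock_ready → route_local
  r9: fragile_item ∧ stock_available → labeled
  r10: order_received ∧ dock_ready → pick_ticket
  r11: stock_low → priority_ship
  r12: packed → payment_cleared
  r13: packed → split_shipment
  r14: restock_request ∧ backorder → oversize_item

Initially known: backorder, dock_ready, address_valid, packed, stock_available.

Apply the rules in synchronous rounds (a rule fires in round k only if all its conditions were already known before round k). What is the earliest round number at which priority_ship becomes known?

Round 1: r3 [dock_ready ∧ stock_available → notify_customer]; r12 [packed → payment_cleared]; r13 [packed → split_shipment]. New: notify_customer, payment_cleared, split_shipment.
Round 2: r4 [stock_available ∧ payment_cleared → hazmat_flag]; r6 [payment_cleared → order_received]. New: hazmat_flag, order_received.
Round 3: r10 [order_received ∧ dock_ready → pick_ticket]. New: pick_ticket.
Round 4: r2 [pick_ticket → carrier_assigned]; r8 [pick_ticket ∧ dock_ready → route_local]. New: carrier_assigned, route_local.
Round 5: r1 [carrier_assigned → stock_low]. New: stock_low.
Round 6: r11 [stock_low → priority_ship]. New: priority_ship.
priority_ship first appears in round 6.

6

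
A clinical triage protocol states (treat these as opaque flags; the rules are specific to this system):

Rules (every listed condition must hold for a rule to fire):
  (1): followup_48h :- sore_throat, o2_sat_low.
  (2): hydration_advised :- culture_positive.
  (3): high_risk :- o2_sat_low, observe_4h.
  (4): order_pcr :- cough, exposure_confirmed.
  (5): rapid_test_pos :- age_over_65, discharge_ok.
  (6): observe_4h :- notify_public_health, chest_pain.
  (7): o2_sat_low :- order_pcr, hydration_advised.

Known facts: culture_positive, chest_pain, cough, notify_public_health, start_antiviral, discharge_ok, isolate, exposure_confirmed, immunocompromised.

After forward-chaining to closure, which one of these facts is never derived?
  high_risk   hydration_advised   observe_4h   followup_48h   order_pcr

Round 1: (2) [hydration_advised :- culture_positive.]; (4) [order_pcr :- cough, exposure_confirmed.]; (6) [observe_4h :- notify_public_health, chest_pain.]. Adds hydration_advised, order_pcr, observe_4h.
Round 2: (7) [o2_sat_low :- order_pcr, hydration_advised.]. Adds o2_sat_low.
Round 3: (3) [high_risk :- o2_sat_low, observe_4h.]. Adds high_risk.
Derived: observe_4h (round 1), hydration_advised (round 1), order_pcr (round 1), high_risk (round 3). followup_48h never appears in any round.

followup_48h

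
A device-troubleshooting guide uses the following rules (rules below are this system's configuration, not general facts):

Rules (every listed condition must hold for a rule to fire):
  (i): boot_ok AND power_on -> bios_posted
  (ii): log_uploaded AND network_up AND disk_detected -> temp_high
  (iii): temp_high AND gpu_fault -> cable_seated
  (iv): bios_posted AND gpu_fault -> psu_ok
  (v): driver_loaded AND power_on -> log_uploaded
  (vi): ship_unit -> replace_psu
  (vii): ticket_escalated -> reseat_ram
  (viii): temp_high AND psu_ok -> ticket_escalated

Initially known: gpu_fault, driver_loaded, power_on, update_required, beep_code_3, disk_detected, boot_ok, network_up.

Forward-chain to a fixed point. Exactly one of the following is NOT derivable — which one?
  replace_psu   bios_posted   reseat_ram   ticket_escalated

replace_psu

Round 1: (i) [boot_ok AND power_on -> bios_posted]; (v) [driver_loaded AND power_on -> log_uploaded]. New: bios_posted, log_uploaded.
Round 2: (ii) [log_uploaded AND network_up AND disk_detected -> temp_high]; (iv) [bios_posted AND gpu_fault -> psu_ok]. New: temp_high, psu_ok.
Round 3: (iii) [temp_high AND gpu_fault -> cable_seated]; (viii) [temp_high AND psu_ok -> ticket_escalated]. New: cable_seated, ticket_escalated.
Round 4: (vii) [ticket_escalated -> reseat_ram]. New: reseat_ram.
Derived: ticket_escalated (round 3), reseat_ram (round 4), bios_posted (round 1). replace_psu never appears in any round.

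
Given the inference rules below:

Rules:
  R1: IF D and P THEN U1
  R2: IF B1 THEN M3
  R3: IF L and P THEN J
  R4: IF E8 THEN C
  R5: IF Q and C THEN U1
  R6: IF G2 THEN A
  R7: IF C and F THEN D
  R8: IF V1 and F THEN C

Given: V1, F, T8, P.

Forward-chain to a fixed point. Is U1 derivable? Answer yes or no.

yes

Round 1 — R8, derive C.
Round 2 — R7, derive D.
Round 3 — R1, derive U1.
U1 appears in round 3, so it is derivable.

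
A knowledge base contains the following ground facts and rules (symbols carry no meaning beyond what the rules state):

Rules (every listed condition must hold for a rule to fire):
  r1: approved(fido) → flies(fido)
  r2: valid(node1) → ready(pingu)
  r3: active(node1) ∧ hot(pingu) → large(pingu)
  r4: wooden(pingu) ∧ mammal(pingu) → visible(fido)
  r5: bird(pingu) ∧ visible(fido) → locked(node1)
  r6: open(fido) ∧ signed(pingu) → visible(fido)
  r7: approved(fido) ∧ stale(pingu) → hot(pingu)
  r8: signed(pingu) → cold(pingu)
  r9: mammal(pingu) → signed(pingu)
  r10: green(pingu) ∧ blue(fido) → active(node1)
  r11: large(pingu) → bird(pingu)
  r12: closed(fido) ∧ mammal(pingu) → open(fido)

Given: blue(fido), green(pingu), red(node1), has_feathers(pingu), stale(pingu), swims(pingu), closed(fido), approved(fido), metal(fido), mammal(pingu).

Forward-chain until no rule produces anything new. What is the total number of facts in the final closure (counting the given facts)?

Round 1: r1 [approved(fido) → flies(fido)]; r7 [approved(fido) ∧ stale(pingu) → hot(pingu)]; r9 [mammal(pingu) → signed(pingu)]; r10 [green(pingu) ∧ blue(fido) → active(node1)]; r12 [closed(fido) ∧ mammal(pingu) → open(fido)]. New: flies(fido), hot(pingu), signed(pingu), active(node1), open(fido).
Round 2: r3 [active(node1) ∧ hot(pingu) → large(pingu)]; r6 [open(fido) ∧ signed(pingu) → visible(fido)]; r8 [signed(pingu) → cold(pingu)]. New: large(pingu), visible(fido), cold(pingu).
Round 3: r11 [large(pingu) → bird(pingu)]. New: bird(pingu).
Round 4: r5 [bird(pingu) ∧ visible(fido) → locked(node1)]. New: locked(node1).
Closure: {active(node1), approved(fido), bird(pingu), blue(fido), closed(fido), cold(pingu), flies(fido), green(pingu), has_feathers(pingu), hot(pingu), large(pingu), locked(node1), mammal(pingu), metal(fido), open(fido), red(node1), signed(pingu), stale(pingu), swims(pingu), visible(fido)} — 20 facts.

20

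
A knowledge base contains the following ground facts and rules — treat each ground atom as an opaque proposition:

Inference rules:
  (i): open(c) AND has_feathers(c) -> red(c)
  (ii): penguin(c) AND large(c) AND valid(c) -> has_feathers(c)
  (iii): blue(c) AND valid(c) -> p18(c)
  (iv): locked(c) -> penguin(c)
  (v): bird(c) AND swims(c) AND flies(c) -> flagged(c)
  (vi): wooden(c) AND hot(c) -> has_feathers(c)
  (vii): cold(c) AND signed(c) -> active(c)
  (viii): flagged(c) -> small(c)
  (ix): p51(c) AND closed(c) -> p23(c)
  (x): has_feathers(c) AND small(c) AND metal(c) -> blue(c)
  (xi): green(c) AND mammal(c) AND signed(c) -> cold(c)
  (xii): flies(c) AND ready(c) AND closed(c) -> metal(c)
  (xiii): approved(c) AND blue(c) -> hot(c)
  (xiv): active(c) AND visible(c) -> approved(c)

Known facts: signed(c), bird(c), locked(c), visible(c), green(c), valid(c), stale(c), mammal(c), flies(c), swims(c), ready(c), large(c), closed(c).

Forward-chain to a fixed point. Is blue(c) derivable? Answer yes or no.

Round 1 fires (iv), (v), (xi), (xii), giving penguin(c), flagged(c), cold(c), metal(c).
Round 2 fires (ii), (vii), (viii), giving has_feathers(c), active(c), small(c).
Round 3 fires (x), (xiv), giving blue(c), approved(c).
Round 4 fires (iii), (xiii), giving p18(c), hot(c).
blue(c) appears in round 3, so it is derivable.

yes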